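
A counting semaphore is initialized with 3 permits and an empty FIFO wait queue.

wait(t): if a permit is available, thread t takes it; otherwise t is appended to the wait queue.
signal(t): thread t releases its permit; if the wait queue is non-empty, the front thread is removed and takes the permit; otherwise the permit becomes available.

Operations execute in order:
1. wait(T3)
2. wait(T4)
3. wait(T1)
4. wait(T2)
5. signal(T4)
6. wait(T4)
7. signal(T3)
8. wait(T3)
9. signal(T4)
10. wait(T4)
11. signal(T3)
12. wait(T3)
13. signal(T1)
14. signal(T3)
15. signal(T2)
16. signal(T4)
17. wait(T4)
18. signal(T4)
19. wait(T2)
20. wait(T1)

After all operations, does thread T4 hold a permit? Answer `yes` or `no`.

Answer: no

Derivation:
Step 1: wait(T3) -> count=2 queue=[] holders={T3}
Step 2: wait(T4) -> count=1 queue=[] holders={T3,T4}
Step 3: wait(T1) -> count=0 queue=[] holders={T1,T3,T4}
Step 4: wait(T2) -> count=0 queue=[T2] holders={T1,T3,T4}
Step 5: signal(T4) -> count=0 queue=[] holders={T1,T2,T3}
Step 6: wait(T4) -> count=0 queue=[T4] holders={T1,T2,T3}
Step 7: signal(T3) -> count=0 queue=[] holders={T1,T2,T4}
Step 8: wait(T3) -> count=0 queue=[T3] holders={T1,T2,T4}
Step 9: signal(T4) -> count=0 queue=[] holders={T1,T2,T3}
Step 10: wait(T4) -> count=0 queue=[T4] holders={T1,T2,T3}
Step 11: signal(T3) -> count=0 queue=[] holders={T1,T2,T4}
Step 12: wait(T3) -> count=0 queue=[T3] holders={T1,T2,T4}
Step 13: signal(T1) -> count=0 queue=[] holders={T2,T3,T4}
Step 14: signal(T3) -> count=1 queue=[] holders={T2,T4}
Step 15: signal(T2) -> count=2 queue=[] holders={T4}
Step 16: signal(T4) -> count=3 queue=[] holders={none}
Step 17: wait(T4) -> count=2 queue=[] holders={T4}
Step 18: signal(T4) -> count=3 queue=[] holders={none}
Step 19: wait(T2) -> count=2 queue=[] holders={T2}
Step 20: wait(T1) -> count=1 queue=[] holders={T1,T2}
Final holders: {T1,T2} -> T4 not in holders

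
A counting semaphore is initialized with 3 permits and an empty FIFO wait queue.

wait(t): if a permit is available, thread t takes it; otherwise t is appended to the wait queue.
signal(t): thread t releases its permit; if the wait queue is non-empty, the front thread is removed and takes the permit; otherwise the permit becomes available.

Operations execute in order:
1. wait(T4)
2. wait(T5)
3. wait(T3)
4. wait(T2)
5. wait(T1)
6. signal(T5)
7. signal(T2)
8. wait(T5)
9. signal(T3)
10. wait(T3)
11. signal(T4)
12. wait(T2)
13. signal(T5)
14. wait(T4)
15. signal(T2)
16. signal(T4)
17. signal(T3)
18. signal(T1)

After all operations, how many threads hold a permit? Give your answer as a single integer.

Answer: 0

Derivation:
Step 1: wait(T4) -> count=2 queue=[] holders={T4}
Step 2: wait(T5) -> count=1 queue=[] holders={T4,T5}
Step 3: wait(T3) -> count=0 queue=[] holders={T3,T4,T5}
Step 4: wait(T2) -> count=0 queue=[T2] holders={T3,T4,T5}
Step 5: wait(T1) -> count=0 queue=[T2,T1] holders={T3,T4,T5}
Step 6: signal(T5) -> count=0 queue=[T1] holders={T2,T3,T4}
Step 7: signal(T2) -> count=0 queue=[] holders={T1,T3,T4}
Step 8: wait(T5) -> count=0 queue=[T5] holders={T1,T3,T4}
Step 9: signal(T3) -> count=0 queue=[] holders={T1,T4,T5}
Step 10: wait(T3) -> count=0 queue=[T3] holders={T1,T4,T5}
Step 11: signal(T4) -> count=0 queue=[] holders={T1,T3,T5}
Step 12: wait(T2) -> count=0 queue=[T2] holders={T1,T3,T5}
Step 13: signal(T5) -> count=0 queue=[] holders={T1,T2,T3}
Step 14: wait(T4) -> count=0 queue=[T4] holders={T1,T2,T3}
Step 15: signal(T2) -> count=0 queue=[] holders={T1,T3,T4}
Step 16: signal(T4) -> count=1 queue=[] holders={T1,T3}
Step 17: signal(T3) -> count=2 queue=[] holders={T1}
Step 18: signal(T1) -> count=3 queue=[] holders={none}
Final holders: {none} -> 0 thread(s)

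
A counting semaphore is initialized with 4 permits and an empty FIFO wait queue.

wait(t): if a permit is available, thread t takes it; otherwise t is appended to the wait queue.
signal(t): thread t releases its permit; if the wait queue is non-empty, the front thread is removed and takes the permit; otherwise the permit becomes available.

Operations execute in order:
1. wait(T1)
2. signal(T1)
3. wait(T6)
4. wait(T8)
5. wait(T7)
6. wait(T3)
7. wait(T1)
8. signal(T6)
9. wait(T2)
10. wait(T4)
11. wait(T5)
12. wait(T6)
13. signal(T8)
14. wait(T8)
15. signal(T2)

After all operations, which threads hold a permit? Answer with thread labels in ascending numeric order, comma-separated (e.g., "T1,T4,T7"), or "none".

Step 1: wait(T1) -> count=3 queue=[] holders={T1}
Step 2: signal(T1) -> count=4 queue=[] holders={none}
Step 3: wait(T6) -> count=3 queue=[] holders={T6}
Step 4: wait(T8) -> count=2 queue=[] holders={T6,T8}
Step 5: wait(T7) -> count=1 queue=[] holders={T6,T7,T8}
Step 6: wait(T3) -> count=0 queue=[] holders={T3,T6,T7,T8}
Step 7: wait(T1) -> count=0 queue=[T1] holders={T3,T6,T7,T8}
Step 8: signal(T6) -> count=0 queue=[] holders={T1,T3,T7,T8}
Step 9: wait(T2) -> count=0 queue=[T2] holders={T1,T3,T7,T8}
Step 10: wait(T4) -> count=0 queue=[T2,T4] holders={T1,T3,T7,T8}
Step 11: wait(T5) -> count=0 queue=[T2,T4,T5] holders={T1,T3,T7,T8}
Step 12: wait(T6) -> count=0 queue=[T2,T4,T5,T6] holders={T1,T3,T7,T8}
Step 13: signal(T8) -> count=0 queue=[T4,T5,T6] holders={T1,T2,T3,T7}
Step 14: wait(T8) -> count=0 queue=[T4,T5,T6,T8] holders={T1,T2,T3,T7}
Step 15: signal(T2) -> count=0 queue=[T5,T6,T8] holders={T1,T3,T4,T7}
Final holders: T1,T3,T4,T7

Answer: T1,T3,T4,T7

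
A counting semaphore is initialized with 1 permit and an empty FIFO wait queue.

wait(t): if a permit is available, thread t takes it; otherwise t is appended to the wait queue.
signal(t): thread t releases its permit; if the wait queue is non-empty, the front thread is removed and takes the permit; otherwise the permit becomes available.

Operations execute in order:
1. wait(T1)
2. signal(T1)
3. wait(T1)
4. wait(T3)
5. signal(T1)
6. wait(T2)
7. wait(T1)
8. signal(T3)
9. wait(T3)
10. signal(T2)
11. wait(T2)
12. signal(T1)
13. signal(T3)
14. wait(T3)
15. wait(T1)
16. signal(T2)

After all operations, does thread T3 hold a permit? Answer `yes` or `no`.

Step 1: wait(T1) -> count=0 queue=[] holders={T1}
Step 2: signal(T1) -> count=1 queue=[] holders={none}
Step 3: wait(T1) -> count=0 queue=[] holders={T1}
Step 4: wait(T3) -> count=0 queue=[T3] holders={T1}
Step 5: signal(T1) -> count=0 queue=[] holders={T3}
Step 6: wait(T2) -> count=0 queue=[T2] holders={T3}
Step 7: wait(T1) -> count=0 queue=[T2,T1] holders={T3}
Step 8: signal(T3) -> count=0 queue=[T1] holders={T2}
Step 9: wait(T3) -> count=0 queue=[T1,T3] holders={T2}
Step 10: signal(T2) -> count=0 queue=[T3] holders={T1}
Step 11: wait(T2) -> count=0 queue=[T3,T2] holders={T1}
Step 12: signal(T1) -> count=0 queue=[T2] holders={T3}
Step 13: signal(T3) -> count=0 queue=[] holders={T2}
Step 14: wait(T3) -> count=0 queue=[T3] holders={T2}
Step 15: wait(T1) -> count=0 queue=[T3,T1] holders={T2}
Step 16: signal(T2) -> count=0 queue=[T1] holders={T3}
Final holders: {T3} -> T3 in holders

Answer: yes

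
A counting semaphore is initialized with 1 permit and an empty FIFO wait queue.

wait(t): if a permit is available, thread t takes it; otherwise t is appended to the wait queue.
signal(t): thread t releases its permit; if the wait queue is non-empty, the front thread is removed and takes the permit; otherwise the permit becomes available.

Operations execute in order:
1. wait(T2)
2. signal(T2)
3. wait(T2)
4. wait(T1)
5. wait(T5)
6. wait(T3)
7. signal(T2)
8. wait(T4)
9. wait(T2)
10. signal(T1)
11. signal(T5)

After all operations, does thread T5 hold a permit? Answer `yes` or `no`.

Step 1: wait(T2) -> count=0 queue=[] holders={T2}
Step 2: signal(T2) -> count=1 queue=[] holders={none}
Step 3: wait(T2) -> count=0 queue=[] holders={T2}
Step 4: wait(T1) -> count=0 queue=[T1] holders={T2}
Step 5: wait(T5) -> count=0 queue=[T1,T5] holders={T2}
Step 6: wait(T3) -> count=0 queue=[T1,T5,T3] holders={T2}
Step 7: signal(T2) -> count=0 queue=[T5,T3] holders={T1}
Step 8: wait(T4) -> count=0 queue=[T5,T3,T4] holders={T1}
Step 9: wait(T2) -> count=0 queue=[T5,T3,T4,T2] holders={T1}
Step 10: signal(T1) -> count=0 queue=[T3,T4,T2] holders={T5}
Step 11: signal(T5) -> count=0 queue=[T4,T2] holders={T3}
Final holders: {T3} -> T5 not in holders

Answer: no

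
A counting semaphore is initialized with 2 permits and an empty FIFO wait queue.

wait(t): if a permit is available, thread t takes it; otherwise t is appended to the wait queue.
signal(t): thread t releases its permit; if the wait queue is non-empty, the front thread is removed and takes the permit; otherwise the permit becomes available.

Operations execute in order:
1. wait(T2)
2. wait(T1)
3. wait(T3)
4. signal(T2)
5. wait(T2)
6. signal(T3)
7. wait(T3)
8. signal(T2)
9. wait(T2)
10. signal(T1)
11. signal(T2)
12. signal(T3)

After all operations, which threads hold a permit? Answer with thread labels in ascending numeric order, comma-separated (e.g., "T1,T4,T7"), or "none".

Step 1: wait(T2) -> count=1 queue=[] holders={T2}
Step 2: wait(T1) -> count=0 queue=[] holders={T1,T2}
Step 3: wait(T3) -> count=0 queue=[T3] holders={T1,T2}
Step 4: signal(T2) -> count=0 queue=[] holders={T1,T3}
Step 5: wait(T2) -> count=0 queue=[T2] holders={T1,T3}
Step 6: signal(T3) -> count=0 queue=[] holders={T1,T2}
Step 7: wait(T3) -> count=0 queue=[T3] holders={T1,T2}
Step 8: signal(T2) -> count=0 queue=[] holders={T1,T3}
Step 9: wait(T2) -> count=0 queue=[T2] holders={T1,T3}
Step 10: signal(T1) -> count=0 queue=[] holders={T2,T3}
Step 11: signal(T2) -> count=1 queue=[] holders={T3}
Step 12: signal(T3) -> count=2 queue=[] holders={none}
Final holders: none

Answer: none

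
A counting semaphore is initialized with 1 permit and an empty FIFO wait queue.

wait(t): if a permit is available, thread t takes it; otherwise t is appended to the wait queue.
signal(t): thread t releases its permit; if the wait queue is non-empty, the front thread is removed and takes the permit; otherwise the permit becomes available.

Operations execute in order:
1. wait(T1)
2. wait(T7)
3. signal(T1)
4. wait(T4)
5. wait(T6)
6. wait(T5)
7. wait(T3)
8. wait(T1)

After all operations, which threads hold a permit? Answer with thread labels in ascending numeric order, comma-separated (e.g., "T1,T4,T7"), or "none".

Answer: T7

Derivation:
Step 1: wait(T1) -> count=0 queue=[] holders={T1}
Step 2: wait(T7) -> count=0 queue=[T7] holders={T1}
Step 3: signal(T1) -> count=0 queue=[] holders={T7}
Step 4: wait(T4) -> count=0 queue=[T4] holders={T7}
Step 5: wait(T6) -> count=0 queue=[T4,T6] holders={T7}
Step 6: wait(T5) -> count=0 queue=[T4,T6,T5] holders={T7}
Step 7: wait(T3) -> count=0 queue=[T4,T6,T5,T3] holders={T7}
Step 8: wait(T1) -> count=0 queue=[T4,T6,T5,T3,T1] holders={T7}
Final holders: T7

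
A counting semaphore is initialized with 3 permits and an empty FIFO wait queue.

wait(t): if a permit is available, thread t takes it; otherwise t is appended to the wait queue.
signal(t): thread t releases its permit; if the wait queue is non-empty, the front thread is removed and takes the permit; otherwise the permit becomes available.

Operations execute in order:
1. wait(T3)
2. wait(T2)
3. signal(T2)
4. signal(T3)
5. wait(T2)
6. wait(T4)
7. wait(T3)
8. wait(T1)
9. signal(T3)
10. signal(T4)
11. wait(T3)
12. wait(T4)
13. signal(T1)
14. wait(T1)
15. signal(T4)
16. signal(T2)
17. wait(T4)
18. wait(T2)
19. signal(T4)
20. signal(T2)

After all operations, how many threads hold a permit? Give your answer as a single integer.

Step 1: wait(T3) -> count=2 queue=[] holders={T3}
Step 2: wait(T2) -> count=1 queue=[] holders={T2,T3}
Step 3: signal(T2) -> count=2 queue=[] holders={T3}
Step 4: signal(T3) -> count=3 queue=[] holders={none}
Step 5: wait(T2) -> count=2 queue=[] holders={T2}
Step 6: wait(T4) -> count=1 queue=[] holders={T2,T4}
Step 7: wait(T3) -> count=0 queue=[] holders={T2,T3,T4}
Step 8: wait(T1) -> count=0 queue=[T1] holders={T2,T3,T4}
Step 9: signal(T3) -> count=0 queue=[] holders={T1,T2,T4}
Step 10: signal(T4) -> count=1 queue=[] holders={T1,T2}
Step 11: wait(T3) -> count=0 queue=[] holders={T1,T2,T3}
Step 12: wait(T4) -> count=0 queue=[T4] holders={T1,T2,T3}
Step 13: signal(T1) -> count=0 queue=[] holders={T2,T3,T4}
Step 14: wait(T1) -> count=0 queue=[T1] holders={T2,T3,T4}
Step 15: signal(T4) -> count=0 queue=[] holders={T1,T2,T3}
Step 16: signal(T2) -> count=1 queue=[] holders={T1,T3}
Step 17: wait(T4) -> count=0 queue=[] holders={T1,T3,T4}
Step 18: wait(T2) -> count=0 queue=[T2] holders={T1,T3,T4}
Step 19: signal(T4) -> count=0 queue=[] holders={T1,T2,T3}
Step 20: signal(T2) -> count=1 queue=[] holders={T1,T3}
Final holders: {T1,T3} -> 2 thread(s)

Answer: 2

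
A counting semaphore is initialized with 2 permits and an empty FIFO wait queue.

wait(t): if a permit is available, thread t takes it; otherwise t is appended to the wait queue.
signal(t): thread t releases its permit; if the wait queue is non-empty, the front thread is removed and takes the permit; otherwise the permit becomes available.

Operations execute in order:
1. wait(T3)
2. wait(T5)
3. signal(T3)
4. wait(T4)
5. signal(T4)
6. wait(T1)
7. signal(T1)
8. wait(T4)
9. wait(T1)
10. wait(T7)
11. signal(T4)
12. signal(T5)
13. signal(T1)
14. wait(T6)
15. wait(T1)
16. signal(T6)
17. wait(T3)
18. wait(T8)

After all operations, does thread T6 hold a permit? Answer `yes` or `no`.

Step 1: wait(T3) -> count=1 queue=[] holders={T3}
Step 2: wait(T5) -> count=0 queue=[] holders={T3,T5}
Step 3: signal(T3) -> count=1 queue=[] holders={T5}
Step 4: wait(T4) -> count=0 queue=[] holders={T4,T5}
Step 5: signal(T4) -> count=1 queue=[] holders={T5}
Step 6: wait(T1) -> count=0 queue=[] holders={T1,T5}
Step 7: signal(T1) -> count=1 queue=[] holders={T5}
Step 8: wait(T4) -> count=0 queue=[] holders={T4,T5}
Step 9: wait(T1) -> count=0 queue=[T1] holders={T4,T5}
Step 10: wait(T7) -> count=0 queue=[T1,T7] holders={T4,T5}
Step 11: signal(T4) -> count=0 queue=[T7] holders={T1,T5}
Step 12: signal(T5) -> count=0 queue=[] holders={T1,T7}
Step 13: signal(T1) -> count=1 queue=[] holders={T7}
Step 14: wait(T6) -> count=0 queue=[] holders={T6,T7}
Step 15: wait(T1) -> count=0 queue=[T1] holders={T6,T7}
Step 16: signal(T6) -> count=0 queue=[] holders={T1,T7}
Step 17: wait(T3) -> count=0 queue=[T3] holders={T1,T7}
Step 18: wait(T8) -> count=0 queue=[T3,T8] holders={T1,T7}
Final holders: {T1,T7} -> T6 not in holders

Answer: no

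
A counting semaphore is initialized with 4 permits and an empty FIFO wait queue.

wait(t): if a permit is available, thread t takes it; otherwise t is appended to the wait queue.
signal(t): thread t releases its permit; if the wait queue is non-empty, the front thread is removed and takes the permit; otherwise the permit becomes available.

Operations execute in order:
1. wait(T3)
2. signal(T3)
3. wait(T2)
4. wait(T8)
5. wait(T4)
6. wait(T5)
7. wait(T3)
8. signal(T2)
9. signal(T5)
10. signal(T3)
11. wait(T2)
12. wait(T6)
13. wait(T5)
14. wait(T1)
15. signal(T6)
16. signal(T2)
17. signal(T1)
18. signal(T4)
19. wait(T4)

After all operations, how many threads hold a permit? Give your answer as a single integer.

Step 1: wait(T3) -> count=3 queue=[] holders={T3}
Step 2: signal(T3) -> count=4 queue=[] holders={none}
Step 3: wait(T2) -> count=3 queue=[] holders={T2}
Step 4: wait(T8) -> count=2 queue=[] holders={T2,T8}
Step 5: wait(T4) -> count=1 queue=[] holders={T2,T4,T8}
Step 6: wait(T5) -> count=0 queue=[] holders={T2,T4,T5,T8}
Step 7: wait(T3) -> count=0 queue=[T3] holders={T2,T4,T5,T8}
Step 8: signal(T2) -> count=0 queue=[] holders={T3,T4,T5,T8}
Step 9: signal(T5) -> count=1 queue=[] holders={T3,T4,T8}
Step 10: signal(T3) -> count=2 queue=[] holders={T4,T8}
Step 11: wait(T2) -> count=1 queue=[] holders={T2,T4,T8}
Step 12: wait(T6) -> count=0 queue=[] holders={T2,T4,T6,T8}
Step 13: wait(T5) -> count=0 queue=[T5] holders={T2,T4,T6,T8}
Step 14: wait(T1) -> count=0 queue=[T5,T1] holders={T2,T4,T6,T8}
Step 15: signal(T6) -> count=0 queue=[T1] holders={T2,T4,T5,T8}
Step 16: signal(T2) -> count=0 queue=[] holders={T1,T4,T5,T8}
Step 17: signal(T1) -> count=1 queue=[] holders={T4,T5,T8}
Step 18: signal(T4) -> count=2 queue=[] holders={T5,T8}
Step 19: wait(T4) -> count=1 queue=[] holders={T4,T5,T8}
Final holders: {T4,T5,T8} -> 3 thread(s)

Answer: 3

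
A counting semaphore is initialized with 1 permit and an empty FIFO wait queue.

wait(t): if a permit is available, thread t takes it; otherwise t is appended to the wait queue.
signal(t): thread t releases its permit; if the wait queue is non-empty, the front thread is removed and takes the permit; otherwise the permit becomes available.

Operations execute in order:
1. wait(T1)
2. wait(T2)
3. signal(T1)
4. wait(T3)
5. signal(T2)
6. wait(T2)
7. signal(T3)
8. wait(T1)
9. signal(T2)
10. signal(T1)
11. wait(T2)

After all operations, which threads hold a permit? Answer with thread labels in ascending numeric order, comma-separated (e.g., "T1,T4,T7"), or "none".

Step 1: wait(T1) -> count=0 queue=[] holders={T1}
Step 2: wait(T2) -> count=0 queue=[T2] holders={T1}
Step 3: signal(T1) -> count=0 queue=[] holders={T2}
Step 4: wait(T3) -> count=0 queue=[T3] holders={T2}
Step 5: signal(T2) -> count=0 queue=[] holders={T3}
Step 6: wait(T2) -> count=0 queue=[T2] holders={T3}
Step 7: signal(T3) -> count=0 queue=[] holders={T2}
Step 8: wait(T1) -> count=0 queue=[T1] holders={T2}
Step 9: signal(T2) -> count=0 queue=[] holders={T1}
Step 10: signal(T1) -> count=1 queue=[] holders={none}
Step 11: wait(T2) -> count=0 queue=[] holders={T2}
Final holders: T2

Answer: T2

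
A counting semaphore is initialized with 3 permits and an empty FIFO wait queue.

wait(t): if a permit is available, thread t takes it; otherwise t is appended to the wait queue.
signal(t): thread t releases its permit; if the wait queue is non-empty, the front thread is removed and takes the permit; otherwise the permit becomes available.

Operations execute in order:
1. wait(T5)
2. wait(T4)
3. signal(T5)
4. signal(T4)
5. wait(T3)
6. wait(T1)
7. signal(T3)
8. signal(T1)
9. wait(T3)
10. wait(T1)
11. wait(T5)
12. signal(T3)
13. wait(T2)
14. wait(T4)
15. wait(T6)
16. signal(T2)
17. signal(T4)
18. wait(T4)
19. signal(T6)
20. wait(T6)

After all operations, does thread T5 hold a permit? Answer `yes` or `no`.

Step 1: wait(T5) -> count=2 queue=[] holders={T5}
Step 2: wait(T4) -> count=1 queue=[] holders={T4,T5}
Step 3: signal(T5) -> count=2 queue=[] holders={T4}
Step 4: signal(T4) -> count=3 queue=[] holders={none}
Step 5: wait(T3) -> count=2 queue=[] holders={T3}
Step 6: wait(T1) -> count=1 queue=[] holders={T1,T3}
Step 7: signal(T3) -> count=2 queue=[] holders={T1}
Step 8: signal(T1) -> count=3 queue=[] holders={none}
Step 9: wait(T3) -> count=2 queue=[] holders={T3}
Step 10: wait(T1) -> count=1 queue=[] holders={T1,T3}
Step 11: wait(T5) -> count=0 queue=[] holders={T1,T3,T5}
Step 12: signal(T3) -> count=1 queue=[] holders={T1,T5}
Step 13: wait(T2) -> count=0 queue=[] holders={T1,T2,T5}
Step 14: wait(T4) -> count=0 queue=[T4] holders={T1,T2,T5}
Step 15: wait(T6) -> count=0 queue=[T4,T6] holders={T1,T2,T5}
Step 16: signal(T2) -> count=0 queue=[T6] holders={T1,T4,T5}
Step 17: signal(T4) -> count=0 queue=[] holders={T1,T5,T6}
Step 18: wait(T4) -> count=0 queue=[T4] holders={T1,T5,T6}
Step 19: signal(T6) -> count=0 queue=[] holders={T1,T4,T5}
Step 20: wait(T6) -> count=0 queue=[T6] holders={T1,T4,T5}
Final holders: {T1,T4,T5} -> T5 in holders

Answer: yes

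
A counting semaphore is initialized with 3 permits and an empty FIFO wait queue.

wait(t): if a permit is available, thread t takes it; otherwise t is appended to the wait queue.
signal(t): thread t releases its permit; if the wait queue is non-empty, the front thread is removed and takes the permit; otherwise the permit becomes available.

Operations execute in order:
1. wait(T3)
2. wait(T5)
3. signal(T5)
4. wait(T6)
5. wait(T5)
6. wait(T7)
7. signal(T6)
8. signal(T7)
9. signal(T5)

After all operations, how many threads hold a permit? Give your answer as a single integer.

Answer: 1

Derivation:
Step 1: wait(T3) -> count=2 queue=[] holders={T3}
Step 2: wait(T5) -> count=1 queue=[] holders={T3,T5}
Step 3: signal(T5) -> count=2 queue=[] holders={T3}
Step 4: wait(T6) -> count=1 queue=[] holders={T3,T6}
Step 5: wait(T5) -> count=0 queue=[] holders={T3,T5,T6}
Step 6: wait(T7) -> count=0 queue=[T7] holders={T3,T5,T6}
Step 7: signal(T6) -> count=0 queue=[] holders={T3,T5,T7}
Step 8: signal(T7) -> count=1 queue=[] holders={T3,T5}
Step 9: signal(T5) -> count=2 queue=[] holders={T3}
Final holders: {T3} -> 1 thread(s)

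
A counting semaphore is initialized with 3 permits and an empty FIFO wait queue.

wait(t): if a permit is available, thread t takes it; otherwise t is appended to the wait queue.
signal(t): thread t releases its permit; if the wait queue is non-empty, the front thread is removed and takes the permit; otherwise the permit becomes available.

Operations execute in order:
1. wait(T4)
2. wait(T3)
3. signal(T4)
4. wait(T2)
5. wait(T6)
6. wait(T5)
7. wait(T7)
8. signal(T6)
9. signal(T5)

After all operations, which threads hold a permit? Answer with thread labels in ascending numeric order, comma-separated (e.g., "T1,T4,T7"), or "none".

Answer: T2,T3,T7

Derivation:
Step 1: wait(T4) -> count=2 queue=[] holders={T4}
Step 2: wait(T3) -> count=1 queue=[] holders={T3,T4}
Step 3: signal(T4) -> count=2 queue=[] holders={T3}
Step 4: wait(T2) -> count=1 queue=[] holders={T2,T3}
Step 5: wait(T6) -> count=0 queue=[] holders={T2,T3,T6}
Step 6: wait(T5) -> count=0 queue=[T5] holders={T2,T3,T6}
Step 7: wait(T7) -> count=0 queue=[T5,T7] holders={T2,T3,T6}
Step 8: signal(T6) -> count=0 queue=[T7] holders={T2,T3,T5}
Step 9: signal(T5) -> count=0 queue=[] holders={T2,T3,T7}
Final holders: T2,T3,T7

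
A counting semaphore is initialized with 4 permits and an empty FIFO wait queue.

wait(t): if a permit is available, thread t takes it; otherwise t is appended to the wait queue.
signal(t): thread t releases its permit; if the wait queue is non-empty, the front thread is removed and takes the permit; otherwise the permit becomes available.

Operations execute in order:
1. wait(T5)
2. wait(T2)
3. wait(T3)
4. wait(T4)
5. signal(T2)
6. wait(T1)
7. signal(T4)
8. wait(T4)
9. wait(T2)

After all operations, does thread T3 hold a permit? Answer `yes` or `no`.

Answer: yes

Derivation:
Step 1: wait(T5) -> count=3 queue=[] holders={T5}
Step 2: wait(T2) -> count=2 queue=[] holders={T2,T5}
Step 3: wait(T3) -> count=1 queue=[] holders={T2,T3,T5}
Step 4: wait(T4) -> count=0 queue=[] holders={T2,T3,T4,T5}
Step 5: signal(T2) -> count=1 queue=[] holders={T3,T4,T5}
Step 6: wait(T1) -> count=0 queue=[] holders={T1,T3,T4,T5}
Step 7: signal(T4) -> count=1 queue=[] holders={T1,T3,T5}
Step 8: wait(T4) -> count=0 queue=[] holders={T1,T3,T4,T5}
Step 9: wait(T2) -> count=0 queue=[T2] holders={T1,T3,T4,T5}
Final holders: {T1,T3,T4,T5} -> T3 in holders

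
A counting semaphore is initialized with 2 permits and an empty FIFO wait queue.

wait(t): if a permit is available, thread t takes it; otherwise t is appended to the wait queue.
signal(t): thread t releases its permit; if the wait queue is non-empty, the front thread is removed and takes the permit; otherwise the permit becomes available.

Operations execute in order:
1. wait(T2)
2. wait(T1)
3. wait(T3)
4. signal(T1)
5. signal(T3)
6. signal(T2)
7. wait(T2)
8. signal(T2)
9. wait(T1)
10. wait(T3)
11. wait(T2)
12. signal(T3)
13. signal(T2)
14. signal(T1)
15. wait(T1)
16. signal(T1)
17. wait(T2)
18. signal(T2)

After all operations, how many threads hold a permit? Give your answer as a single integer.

Answer: 0

Derivation:
Step 1: wait(T2) -> count=1 queue=[] holders={T2}
Step 2: wait(T1) -> count=0 queue=[] holders={T1,T2}
Step 3: wait(T3) -> count=0 queue=[T3] holders={T1,T2}
Step 4: signal(T1) -> count=0 queue=[] holders={T2,T3}
Step 5: signal(T3) -> count=1 queue=[] holders={T2}
Step 6: signal(T2) -> count=2 queue=[] holders={none}
Step 7: wait(T2) -> count=1 queue=[] holders={T2}
Step 8: signal(T2) -> count=2 queue=[] holders={none}
Step 9: wait(T1) -> count=1 queue=[] holders={T1}
Step 10: wait(T3) -> count=0 queue=[] holders={T1,T3}
Step 11: wait(T2) -> count=0 queue=[T2] holders={T1,T3}
Step 12: signal(T3) -> count=0 queue=[] holders={T1,T2}
Step 13: signal(T2) -> count=1 queue=[] holders={T1}
Step 14: signal(T1) -> count=2 queue=[] holders={none}
Step 15: wait(T1) -> count=1 queue=[] holders={T1}
Step 16: signal(T1) -> count=2 queue=[] holders={none}
Step 17: wait(T2) -> count=1 queue=[] holders={T2}
Step 18: signal(T2) -> count=2 queue=[] holders={none}
Final holders: {none} -> 0 thread(s)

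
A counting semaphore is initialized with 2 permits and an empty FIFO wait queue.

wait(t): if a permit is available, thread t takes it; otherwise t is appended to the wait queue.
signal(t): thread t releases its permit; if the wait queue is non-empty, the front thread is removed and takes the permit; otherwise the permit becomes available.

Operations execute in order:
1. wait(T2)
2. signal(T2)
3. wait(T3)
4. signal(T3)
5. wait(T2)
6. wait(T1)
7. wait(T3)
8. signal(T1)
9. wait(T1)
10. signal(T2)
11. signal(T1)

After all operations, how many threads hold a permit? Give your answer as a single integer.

Answer: 1

Derivation:
Step 1: wait(T2) -> count=1 queue=[] holders={T2}
Step 2: signal(T2) -> count=2 queue=[] holders={none}
Step 3: wait(T3) -> count=1 queue=[] holders={T3}
Step 4: signal(T3) -> count=2 queue=[] holders={none}
Step 5: wait(T2) -> count=1 queue=[] holders={T2}
Step 6: wait(T1) -> count=0 queue=[] holders={T1,T2}
Step 7: wait(T3) -> count=0 queue=[T3] holders={T1,T2}
Step 8: signal(T1) -> count=0 queue=[] holders={T2,T3}
Step 9: wait(T1) -> count=0 queue=[T1] holders={T2,T3}
Step 10: signal(T2) -> count=0 queue=[] holders={T1,T3}
Step 11: signal(T1) -> count=1 queue=[] holders={T3}
Final holders: {T3} -> 1 thread(s)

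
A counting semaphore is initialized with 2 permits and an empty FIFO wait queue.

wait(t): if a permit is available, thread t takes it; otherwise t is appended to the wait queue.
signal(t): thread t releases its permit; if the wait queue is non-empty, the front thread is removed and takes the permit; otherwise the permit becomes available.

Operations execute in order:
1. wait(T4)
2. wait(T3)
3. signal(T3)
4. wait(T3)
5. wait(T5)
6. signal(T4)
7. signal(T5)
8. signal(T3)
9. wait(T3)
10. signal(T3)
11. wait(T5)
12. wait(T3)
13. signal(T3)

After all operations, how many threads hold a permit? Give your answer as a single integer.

Step 1: wait(T4) -> count=1 queue=[] holders={T4}
Step 2: wait(T3) -> count=0 queue=[] holders={T3,T4}
Step 3: signal(T3) -> count=1 queue=[] holders={T4}
Step 4: wait(T3) -> count=0 queue=[] holders={T3,T4}
Step 5: wait(T5) -> count=0 queue=[T5] holders={T3,T4}
Step 6: signal(T4) -> count=0 queue=[] holders={T3,T5}
Step 7: signal(T5) -> count=1 queue=[] holders={T3}
Step 8: signal(T3) -> count=2 queue=[] holders={none}
Step 9: wait(T3) -> count=1 queue=[] holders={T3}
Step 10: signal(T3) -> count=2 queue=[] holders={none}
Step 11: wait(T5) -> count=1 queue=[] holders={T5}
Step 12: wait(T3) -> count=0 queue=[] holders={T3,T5}
Step 13: signal(T3) -> count=1 queue=[] holders={T5}
Final holders: {T5} -> 1 thread(s)

Answer: 1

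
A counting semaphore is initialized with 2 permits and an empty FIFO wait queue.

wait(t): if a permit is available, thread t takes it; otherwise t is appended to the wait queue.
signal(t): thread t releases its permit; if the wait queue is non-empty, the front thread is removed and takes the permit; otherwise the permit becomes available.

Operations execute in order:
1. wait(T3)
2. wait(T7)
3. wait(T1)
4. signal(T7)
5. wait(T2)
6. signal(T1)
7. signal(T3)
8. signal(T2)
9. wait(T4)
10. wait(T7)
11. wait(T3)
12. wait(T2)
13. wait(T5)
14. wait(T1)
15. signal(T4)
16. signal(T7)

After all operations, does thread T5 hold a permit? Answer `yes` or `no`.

Answer: no

Derivation:
Step 1: wait(T3) -> count=1 queue=[] holders={T3}
Step 2: wait(T7) -> count=0 queue=[] holders={T3,T7}
Step 3: wait(T1) -> count=0 queue=[T1] holders={T3,T7}
Step 4: signal(T7) -> count=0 queue=[] holders={T1,T3}
Step 5: wait(T2) -> count=0 queue=[T2] holders={T1,T3}
Step 6: signal(T1) -> count=0 queue=[] holders={T2,T3}
Step 7: signal(T3) -> count=1 queue=[] holders={T2}
Step 8: signal(T2) -> count=2 queue=[] holders={none}
Step 9: wait(T4) -> count=1 queue=[] holders={T4}
Step 10: wait(T7) -> count=0 queue=[] holders={T4,T7}
Step 11: wait(T3) -> count=0 queue=[T3] holders={T4,T7}
Step 12: wait(T2) -> count=0 queue=[T3,T2] holders={T4,T7}
Step 13: wait(T5) -> count=0 queue=[T3,T2,T5] holders={T4,T7}
Step 14: wait(T1) -> count=0 queue=[T3,T2,T5,T1] holders={T4,T7}
Step 15: signal(T4) -> count=0 queue=[T2,T5,T1] holders={T3,T7}
Step 16: signal(T7) -> count=0 queue=[T5,T1] holders={T2,T3}
Final holders: {T2,T3} -> T5 not in holders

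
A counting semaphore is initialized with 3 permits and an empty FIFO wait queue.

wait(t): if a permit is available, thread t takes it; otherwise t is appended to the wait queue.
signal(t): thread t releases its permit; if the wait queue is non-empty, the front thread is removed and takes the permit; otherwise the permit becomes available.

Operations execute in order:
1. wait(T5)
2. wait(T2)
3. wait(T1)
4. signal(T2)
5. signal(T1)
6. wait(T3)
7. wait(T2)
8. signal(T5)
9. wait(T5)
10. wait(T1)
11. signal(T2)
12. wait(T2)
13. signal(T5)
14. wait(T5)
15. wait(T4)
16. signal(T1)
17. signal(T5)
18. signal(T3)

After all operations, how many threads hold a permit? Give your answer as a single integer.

Step 1: wait(T5) -> count=2 queue=[] holders={T5}
Step 2: wait(T2) -> count=1 queue=[] holders={T2,T5}
Step 3: wait(T1) -> count=0 queue=[] holders={T1,T2,T5}
Step 4: signal(T2) -> count=1 queue=[] holders={T1,T5}
Step 5: signal(T1) -> count=2 queue=[] holders={T5}
Step 6: wait(T3) -> count=1 queue=[] holders={T3,T5}
Step 7: wait(T2) -> count=0 queue=[] holders={T2,T3,T5}
Step 8: signal(T5) -> count=1 queue=[] holders={T2,T3}
Step 9: wait(T5) -> count=0 queue=[] holders={T2,T3,T5}
Step 10: wait(T1) -> count=0 queue=[T1] holders={T2,T3,T5}
Step 11: signal(T2) -> count=0 queue=[] holders={T1,T3,T5}
Step 12: wait(T2) -> count=0 queue=[T2] holders={T1,T3,T5}
Step 13: signal(T5) -> count=0 queue=[] holders={T1,T2,T3}
Step 14: wait(T5) -> count=0 queue=[T5] holders={T1,T2,T3}
Step 15: wait(T4) -> count=0 queue=[T5,T4] holders={T1,T2,T3}
Step 16: signal(T1) -> count=0 queue=[T4] holders={T2,T3,T5}
Step 17: signal(T5) -> count=0 queue=[] holders={T2,T3,T4}
Step 18: signal(T3) -> count=1 queue=[] holders={T2,T4}
Final holders: {T2,T4} -> 2 thread(s)

Answer: 2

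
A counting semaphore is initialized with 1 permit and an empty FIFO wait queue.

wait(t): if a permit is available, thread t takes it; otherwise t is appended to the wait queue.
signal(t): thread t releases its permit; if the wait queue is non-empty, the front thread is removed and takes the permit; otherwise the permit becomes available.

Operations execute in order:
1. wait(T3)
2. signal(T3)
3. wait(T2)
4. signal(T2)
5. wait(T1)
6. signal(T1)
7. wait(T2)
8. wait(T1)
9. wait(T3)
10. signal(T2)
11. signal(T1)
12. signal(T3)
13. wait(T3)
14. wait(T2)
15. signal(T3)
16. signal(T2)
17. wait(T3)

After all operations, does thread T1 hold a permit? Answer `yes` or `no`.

Answer: no

Derivation:
Step 1: wait(T3) -> count=0 queue=[] holders={T3}
Step 2: signal(T3) -> count=1 queue=[] holders={none}
Step 3: wait(T2) -> count=0 queue=[] holders={T2}
Step 4: signal(T2) -> count=1 queue=[] holders={none}
Step 5: wait(T1) -> count=0 queue=[] holders={T1}
Step 6: signal(T1) -> count=1 queue=[] holders={none}
Step 7: wait(T2) -> count=0 queue=[] holders={T2}
Step 8: wait(T1) -> count=0 queue=[T1] holders={T2}
Step 9: wait(T3) -> count=0 queue=[T1,T3] holders={T2}
Step 10: signal(T2) -> count=0 queue=[T3] holders={T1}
Step 11: signal(T1) -> count=0 queue=[] holders={T3}
Step 12: signal(T3) -> count=1 queue=[] holders={none}
Step 13: wait(T3) -> count=0 queue=[] holders={T3}
Step 14: wait(T2) -> count=0 queue=[T2] holders={T3}
Step 15: signal(T3) -> count=0 queue=[] holders={T2}
Step 16: signal(T2) -> count=1 queue=[] holders={none}
Step 17: wait(T3) -> count=0 queue=[] holders={T3}
Final holders: {T3} -> T1 not in holders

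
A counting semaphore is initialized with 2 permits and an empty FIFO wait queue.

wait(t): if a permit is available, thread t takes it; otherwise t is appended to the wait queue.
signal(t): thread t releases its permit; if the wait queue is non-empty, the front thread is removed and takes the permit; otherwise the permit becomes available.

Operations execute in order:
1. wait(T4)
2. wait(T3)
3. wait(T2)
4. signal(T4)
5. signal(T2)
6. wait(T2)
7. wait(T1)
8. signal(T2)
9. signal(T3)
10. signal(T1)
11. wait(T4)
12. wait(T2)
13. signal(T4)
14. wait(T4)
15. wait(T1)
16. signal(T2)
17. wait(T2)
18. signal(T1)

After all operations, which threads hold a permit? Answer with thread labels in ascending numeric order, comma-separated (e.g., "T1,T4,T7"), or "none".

Step 1: wait(T4) -> count=1 queue=[] holders={T4}
Step 2: wait(T3) -> count=0 queue=[] holders={T3,T4}
Step 3: wait(T2) -> count=0 queue=[T2] holders={T3,T4}
Step 4: signal(T4) -> count=0 queue=[] holders={T2,T3}
Step 5: signal(T2) -> count=1 queue=[] holders={T3}
Step 6: wait(T2) -> count=0 queue=[] holders={T2,T3}
Step 7: wait(T1) -> count=0 queue=[T1] holders={T2,T3}
Step 8: signal(T2) -> count=0 queue=[] holders={T1,T3}
Step 9: signal(T3) -> count=1 queue=[] holders={T1}
Step 10: signal(T1) -> count=2 queue=[] holders={none}
Step 11: wait(T4) -> count=1 queue=[] holders={T4}
Step 12: wait(T2) -> count=0 queue=[] holders={T2,T4}
Step 13: signal(T4) -> count=1 queue=[] holders={T2}
Step 14: wait(T4) -> count=0 queue=[] holders={T2,T4}
Step 15: wait(T1) -> count=0 queue=[T1] holders={T2,T4}
Step 16: signal(T2) -> count=0 queue=[] holders={T1,T4}
Step 17: wait(T2) -> count=0 queue=[T2] holders={T1,T4}
Step 18: signal(T1) -> count=0 queue=[] holders={T2,T4}
Final holders: T2,T4

Answer: T2,T4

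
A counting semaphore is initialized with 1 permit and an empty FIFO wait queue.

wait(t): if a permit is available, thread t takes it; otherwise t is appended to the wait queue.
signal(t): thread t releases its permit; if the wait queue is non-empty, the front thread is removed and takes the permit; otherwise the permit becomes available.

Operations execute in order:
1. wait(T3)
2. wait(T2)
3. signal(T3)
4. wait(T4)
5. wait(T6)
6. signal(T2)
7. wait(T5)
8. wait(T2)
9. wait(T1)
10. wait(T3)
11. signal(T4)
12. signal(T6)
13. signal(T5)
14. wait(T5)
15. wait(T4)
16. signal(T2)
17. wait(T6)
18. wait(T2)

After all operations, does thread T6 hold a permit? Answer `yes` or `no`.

Answer: no

Derivation:
Step 1: wait(T3) -> count=0 queue=[] holders={T3}
Step 2: wait(T2) -> count=0 queue=[T2] holders={T3}
Step 3: signal(T3) -> count=0 queue=[] holders={T2}
Step 4: wait(T4) -> count=0 queue=[T4] holders={T2}
Step 5: wait(T6) -> count=0 queue=[T4,T6] holders={T2}
Step 6: signal(T2) -> count=0 queue=[T6] holders={T4}
Step 7: wait(T5) -> count=0 queue=[T6,T5] holders={T4}
Step 8: wait(T2) -> count=0 queue=[T6,T5,T2] holders={T4}
Step 9: wait(T1) -> count=0 queue=[T6,T5,T2,T1] holders={T4}
Step 10: wait(T3) -> count=0 queue=[T6,T5,T2,T1,T3] holders={T4}
Step 11: signal(T4) -> count=0 queue=[T5,T2,T1,T3] holders={T6}
Step 12: signal(T6) -> count=0 queue=[T2,T1,T3] holders={T5}
Step 13: signal(T5) -> count=0 queue=[T1,T3] holders={T2}
Step 14: wait(T5) -> count=0 queue=[T1,T3,T5] holders={T2}
Step 15: wait(T4) -> count=0 queue=[T1,T3,T5,T4] holders={T2}
Step 16: signal(T2) -> count=0 queue=[T3,T5,T4] holders={T1}
Step 17: wait(T6) -> count=0 queue=[T3,T5,T4,T6] holders={T1}
Step 18: wait(T2) -> count=0 queue=[T3,T5,T4,T6,T2] holders={T1}
Final holders: {T1} -> T6 not in holders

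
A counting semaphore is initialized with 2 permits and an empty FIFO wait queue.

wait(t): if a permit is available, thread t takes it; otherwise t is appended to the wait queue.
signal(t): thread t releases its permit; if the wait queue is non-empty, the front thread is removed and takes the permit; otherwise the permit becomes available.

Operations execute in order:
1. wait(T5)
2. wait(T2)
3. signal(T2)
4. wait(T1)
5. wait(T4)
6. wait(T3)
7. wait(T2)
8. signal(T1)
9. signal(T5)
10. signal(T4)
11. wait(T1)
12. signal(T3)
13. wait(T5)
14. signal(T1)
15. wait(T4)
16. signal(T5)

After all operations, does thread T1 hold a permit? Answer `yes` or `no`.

Answer: no

Derivation:
Step 1: wait(T5) -> count=1 queue=[] holders={T5}
Step 2: wait(T2) -> count=0 queue=[] holders={T2,T5}
Step 3: signal(T2) -> count=1 queue=[] holders={T5}
Step 4: wait(T1) -> count=0 queue=[] holders={T1,T5}
Step 5: wait(T4) -> count=0 queue=[T4] holders={T1,T5}
Step 6: wait(T3) -> count=0 queue=[T4,T3] holders={T1,T5}
Step 7: wait(T2) -> count=0 queue=[T4,T3,T2] holders={T1,T5}
Step 8: signal(T1) -> count=0 queue=[T3,T2] holders={T4,T5}
Step 9: signal(T5) -> count=0 queue=[T2] holders={T3,T4}
Step 10: signal(T4) -> count=0 queue=[] holders={T2,T3}
Step 11: wait(T1) -> count=0 queue=[T1] holders={T2,T3}
Step 12: signal(T3) -> count=0 queue=[] holders={T1,T2}
Step 13: wait(T5) -> count=0 queue=[T5] holders={T1,T2}
Step 14: signal(T1) -> count=0 queue=[] holders={T2,T5}
Step 15: wait(T4) -> count=0 queue=[T4] holders={T2,T5}
Step 16: signal(T5) -> count=0 queue=[] holders={T2,T4}
Final holders: {T2,T4} -> T1 not in holders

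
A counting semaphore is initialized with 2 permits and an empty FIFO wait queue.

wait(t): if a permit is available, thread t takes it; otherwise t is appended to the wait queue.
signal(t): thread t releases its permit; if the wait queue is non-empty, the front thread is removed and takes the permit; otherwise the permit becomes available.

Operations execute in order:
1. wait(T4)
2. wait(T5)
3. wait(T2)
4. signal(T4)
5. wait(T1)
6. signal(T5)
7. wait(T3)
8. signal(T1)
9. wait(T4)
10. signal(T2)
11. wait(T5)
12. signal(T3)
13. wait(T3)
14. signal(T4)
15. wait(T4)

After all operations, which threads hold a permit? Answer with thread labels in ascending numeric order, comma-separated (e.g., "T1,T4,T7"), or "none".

Step 1: wait(T4) -> count=1 queue=[] holders={T4}
Step 2: wait(T5) -> count=0 queue=[] holders={T4,T5}
Step 3: wait(T2) -> count=0 queue=[T2] holders={T4,T5}
Step 4: signal(T4) -> count=0 queue=[] holders={T2,T5}
Step 5: wait(T1) -> count=0 queue=[T1] holders={T2,T5}
Step 6: signal(T5) -> count=0 queue=[] holders={T1,T2}
Step 7: wait(T3) -> count=0 queue=[T3] holders={T1,T2}
Step 8: signal(T1) -> count=0 queue=[] holders={T2,T3}
Step 9: wait(T4) -> count=0 queue=[T4] holders={T2,T3}
Step 10: signal(T2) -> count=0 queue=[] holders={T3,T4}
Step 11: wait(T5) -> count=0 queue=[T5] holders={T3,T4}
Step 12: signal(T3) -> count=0 queue=[] holders={T4,T5}
Step 13: wait(T3) -> count=0 queue=[T3] holders={T4,T5}
Step 14: signal(T4) -> count=0 queue=[] holders={T3,T5}
Step 15: wait(T4) -> count=0 queue=[T4] holders={T3,T5}
Final holders: T3,T5

Answer: T3,T5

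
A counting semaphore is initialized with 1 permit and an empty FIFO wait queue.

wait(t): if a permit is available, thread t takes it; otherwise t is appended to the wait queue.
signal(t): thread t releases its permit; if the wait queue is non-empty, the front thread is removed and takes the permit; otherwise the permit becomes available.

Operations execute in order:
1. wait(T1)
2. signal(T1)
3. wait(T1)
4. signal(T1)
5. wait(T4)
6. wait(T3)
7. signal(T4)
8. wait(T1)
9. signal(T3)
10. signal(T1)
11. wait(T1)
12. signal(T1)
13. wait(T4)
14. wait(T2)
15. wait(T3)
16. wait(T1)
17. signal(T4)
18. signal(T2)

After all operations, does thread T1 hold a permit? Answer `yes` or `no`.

Step 1: wait(T1) -> count=0 queue=[] holders={T1}
Step 2: signal(T1) -> count=1 queue=[] holders={none}
Step 3: wait(T1) -> count=0 queue=[] holders={T1}
Step 4: signal(T1) -> count=1 queue=[] holders={none}
Step 5: wait(T4) -> count=0 queue=[] holders={T4}
Step 6: wait(T3) -> count=0 queue=[T3] holders={T4}
Step 7: signal(T4) -> count=0 queue=[] holders={T3}
Step 8: wait(T1) -> count=0 queue=[T1] holders={T3}
Step 9: signal(T3) -> count=0 queue=[] holders={T1}
Step 10: signal(T1) -> count=1 queue=[] holders={none}
Step 11: wait(T1) -> count=0 queue=[] holders={T1}
Step 12: signal(T1) -> count=1 queue=[] holders={none}
Step 13: wait(T4) -> count=0 queue=[] holders={T4}
Step 14: wait(T2) -> count=0 queue=[T2] holders={T4}
Step 15: wait(T3) -> count=0 queue=[T2,T3] holders={T4}
Step 16: wait(T1) -> count=0 queue=[T2,T3,T1] holders={T4}
Step 17: signal(T4) -> count=0 queue=[T3,T1] holders={T2}
Step 18: signal(T2) -> count=0 queue=[T1] holders={T3}
Final holders: {T3} -> T1 not in holders

Answer: no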